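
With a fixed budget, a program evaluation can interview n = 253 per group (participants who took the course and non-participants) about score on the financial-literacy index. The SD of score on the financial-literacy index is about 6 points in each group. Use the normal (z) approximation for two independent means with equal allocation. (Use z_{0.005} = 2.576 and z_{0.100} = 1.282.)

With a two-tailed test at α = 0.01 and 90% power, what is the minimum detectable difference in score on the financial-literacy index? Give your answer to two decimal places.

Minimum detectable difference ≈ 2.06 points

δ = (z_{α/2} + z_β) · √((σ₁²+σ₂²)/n)
  = (2.576 + 1.282) · √(72/253)
  = 3.858 · √0.28458
  = 3.858 · 0.5335
  = 2.0581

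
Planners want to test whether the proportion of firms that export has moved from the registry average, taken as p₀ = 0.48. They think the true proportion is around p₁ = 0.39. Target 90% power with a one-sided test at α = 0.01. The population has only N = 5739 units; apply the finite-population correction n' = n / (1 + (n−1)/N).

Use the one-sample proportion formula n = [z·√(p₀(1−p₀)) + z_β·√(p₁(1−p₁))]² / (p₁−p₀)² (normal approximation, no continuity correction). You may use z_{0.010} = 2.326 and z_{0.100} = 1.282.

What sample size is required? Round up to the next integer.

n = [z_α·√(p₀q₀) + z_β·√(p₁q₁)]² / (p₁ − p₀)²
  = [2.326·√(0.48·0.52) + 1.282·√(0.39·0.61)]² / (-0.09)²
  = [2.326·0.4996 + 1.282·0.4877]² / 0.0081
  = [1.7874]² / 0.0081
  = 394.40
Finite-population correction (N = 5739): 394.40 / (1 + (394.40 − 1)/5739) = 369.10.
Round up → n = 370.

n = 370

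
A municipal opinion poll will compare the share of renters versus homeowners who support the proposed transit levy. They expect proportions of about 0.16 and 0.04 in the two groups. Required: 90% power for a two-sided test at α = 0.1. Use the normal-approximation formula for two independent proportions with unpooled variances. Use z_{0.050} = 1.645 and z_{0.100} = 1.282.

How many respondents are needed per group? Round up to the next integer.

n = 103 per group

n = (z_{α/2} + z_β)² · [p₁(1−p₁) + p₂(1−p₂)] / (p₁ − p₂)²
  = (1.645 + 1.282)² · (0.16·0.84 + 0.04·0.96) / (0.12)²
  = (2.927)² · (0.1344 + 0.0384) / 0.0144
  = 8.5673 · 0.1728 / 0.0144
  = 102.81
Round up → n = 103 per group.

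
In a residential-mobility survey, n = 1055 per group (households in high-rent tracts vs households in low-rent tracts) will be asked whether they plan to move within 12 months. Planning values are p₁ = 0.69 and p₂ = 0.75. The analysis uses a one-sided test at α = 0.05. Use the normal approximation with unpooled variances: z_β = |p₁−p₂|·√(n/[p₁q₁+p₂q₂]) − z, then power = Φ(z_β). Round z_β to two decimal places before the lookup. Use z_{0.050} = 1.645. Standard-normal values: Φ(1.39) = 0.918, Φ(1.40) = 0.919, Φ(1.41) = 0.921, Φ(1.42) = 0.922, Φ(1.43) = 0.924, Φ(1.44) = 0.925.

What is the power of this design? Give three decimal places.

Power ≈ 0.924

z_β = |p₁−p₂|·√(n/[p₁q₁+p₂q₂]) − z_α
    = 0.06 · √(1055/0.4014) − 1.645
    = 0.06 · 51.2670 − 1.645
    = 3.0760 − 1.645 = 1.4310 → 1.43
Power = Φ(1.43) = 0.924.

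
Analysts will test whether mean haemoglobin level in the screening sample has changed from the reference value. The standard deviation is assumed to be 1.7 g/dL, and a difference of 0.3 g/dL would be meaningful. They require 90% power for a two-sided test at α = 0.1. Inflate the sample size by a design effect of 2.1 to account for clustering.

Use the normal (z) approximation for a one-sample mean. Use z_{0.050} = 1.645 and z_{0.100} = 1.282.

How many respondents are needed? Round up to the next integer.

n = (z_{α/2} + z_β)² · σ² / δ²
  = (1.645 + 1.282)² · 1.7² / 0.3²
  = 8.5673 · 2.89 / 0.09
  = 275.11
Design effect: 2.1 × 275.11 = 577.72.
Round up → n = 578.

n = 578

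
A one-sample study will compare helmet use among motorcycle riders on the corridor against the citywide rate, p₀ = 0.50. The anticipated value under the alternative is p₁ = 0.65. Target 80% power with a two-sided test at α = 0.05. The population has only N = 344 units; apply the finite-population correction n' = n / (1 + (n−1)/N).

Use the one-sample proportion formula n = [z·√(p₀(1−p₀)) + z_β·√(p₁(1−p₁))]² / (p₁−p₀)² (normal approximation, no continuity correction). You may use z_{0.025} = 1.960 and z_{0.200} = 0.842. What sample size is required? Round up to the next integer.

n = [z_{α/2}·√(p₀q₀) + z_β·√(p₁q₁)]² / (p₁ − p₀)²
  = [1.960·√(0.50·0.50) + 0.842·√(0.65·0.35)]² / (0.15)²
  = [1.960·0.5000 + 0.842·0.4770]² / 0.0225
  = [1.3816]² / 0.0225
  = 84.84
Finite-population correction (N = 344): 84.84 / (1 + (84.84 − 1)/344) = 68.21.
Round up → n = 69.

n = 69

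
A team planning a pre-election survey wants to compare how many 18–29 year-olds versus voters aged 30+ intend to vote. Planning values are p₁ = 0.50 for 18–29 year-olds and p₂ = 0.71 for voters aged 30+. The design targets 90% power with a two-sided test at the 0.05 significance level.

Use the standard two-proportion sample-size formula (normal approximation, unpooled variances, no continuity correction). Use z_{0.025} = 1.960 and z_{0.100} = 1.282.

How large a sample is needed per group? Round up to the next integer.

n = (z_{α/2} + z_β)² · [p₁(1−p₁) + p₂(1−p₂)] / (p₁ − p₂)²
  = (1.960 + 1.282)² · (0.50·0.50 + 0.71·0.29) / (-0.21)²
  = (3.242)² · (0.2500 + 0.2059) / 0.0441
  = 10.5106 · 0.4559 / 0.0441
  = 108.66
Round up → n = 109 per group.

n = 109 per group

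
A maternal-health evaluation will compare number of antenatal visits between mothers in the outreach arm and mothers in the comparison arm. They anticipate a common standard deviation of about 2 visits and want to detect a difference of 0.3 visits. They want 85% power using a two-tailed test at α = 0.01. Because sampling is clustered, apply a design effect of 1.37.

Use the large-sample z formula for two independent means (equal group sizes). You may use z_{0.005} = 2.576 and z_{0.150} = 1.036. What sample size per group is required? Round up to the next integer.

n = (z_{α/2} + z_β)² · (σ₁² + σ₂²) / δ²
  = (2.576 + 1.036)² · (2·2² = 8) / 0.3²
  = 13.0465 · 8 / 0.09
  = 1159.69
Design effect: 1.37 × 1159.69 = 1588.78.
Round up → n = 1589 per group.

n = 1589 per group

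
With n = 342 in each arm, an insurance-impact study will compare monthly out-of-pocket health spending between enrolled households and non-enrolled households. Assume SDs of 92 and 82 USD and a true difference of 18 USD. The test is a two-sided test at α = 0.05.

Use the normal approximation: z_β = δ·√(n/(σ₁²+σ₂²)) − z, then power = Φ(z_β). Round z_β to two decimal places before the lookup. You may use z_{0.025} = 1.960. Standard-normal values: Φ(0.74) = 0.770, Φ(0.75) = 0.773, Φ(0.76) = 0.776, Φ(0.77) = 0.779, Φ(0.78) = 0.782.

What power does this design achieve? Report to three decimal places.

z_β = δ·√(n/(σ₁²+σ₂²)) − z_{α/2}
    = 18 · √(342/15188) − 1.960
    = 18 · 0.15006 − 1.960
    = 2.7011 − 1.960 = 0.7411 → 0.74
Power = Φ(0.74) = 0.770.

Power ≈ 0.770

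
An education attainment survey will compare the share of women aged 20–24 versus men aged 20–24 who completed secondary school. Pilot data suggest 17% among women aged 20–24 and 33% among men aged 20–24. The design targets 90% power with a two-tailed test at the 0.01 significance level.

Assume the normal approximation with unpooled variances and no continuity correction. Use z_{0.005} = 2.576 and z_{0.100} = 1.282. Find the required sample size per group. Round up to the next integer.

n = (z_{α/2} + z_β)² · [p₁(1−p₁) + p₂(1−p₂)] / (p₁ − p₂)²
  = (2.576 + 1.282)² · (0.17·0.83 + 0.33·0.67) / (-0.16)²
  = (3.858)² · (0.1411 + 0.2211) / 0.0256
  = 14.8842 · 0.3622 / 0.0256
  = 210.59
Round up → n = 211 per group.

n = 211 per group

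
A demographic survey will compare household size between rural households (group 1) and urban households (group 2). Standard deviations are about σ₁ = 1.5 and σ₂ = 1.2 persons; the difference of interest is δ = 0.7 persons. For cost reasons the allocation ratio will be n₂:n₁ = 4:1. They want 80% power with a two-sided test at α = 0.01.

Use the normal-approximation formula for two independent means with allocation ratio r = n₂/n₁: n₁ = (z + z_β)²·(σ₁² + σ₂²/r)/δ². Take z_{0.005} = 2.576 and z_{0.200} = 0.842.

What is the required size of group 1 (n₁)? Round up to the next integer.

n₁ = 63

n₁ = (z_{α/2} + z_β)² · (σ₁² + σ₂²/r) / δ²
   = (2.576 + 0.842)² · (1.5² + 1.2²/4) / 0.7²
   = 11.6827 · (2.25 + 0.36) / 0.49
   = 11.6827 · 2.61 / 0.49
   = 62.23
Round up → n₁ = 63; n₂ = r·n₁ = 4 × 63 = 252.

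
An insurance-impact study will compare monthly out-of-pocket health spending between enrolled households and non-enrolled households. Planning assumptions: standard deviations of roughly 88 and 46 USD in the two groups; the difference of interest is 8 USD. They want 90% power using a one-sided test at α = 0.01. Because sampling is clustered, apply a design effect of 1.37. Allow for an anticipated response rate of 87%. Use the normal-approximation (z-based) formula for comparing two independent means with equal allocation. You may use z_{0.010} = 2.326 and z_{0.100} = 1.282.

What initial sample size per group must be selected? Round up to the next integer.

n = 3159 per group

n = (z_α + z_β)² · (σ₁² + σ₂²) / δ²
  = (2.326 + 1.282)² · (88² + 46² = 9860) / 8²
  = 13.0177 · 9860 / 64
  = 2005.53
Design effect: 1.37 × 2005.53 = 2747.58.
Adjust for 87% response: 2747.58 / 0.87 = 3158.14.
Round up → n = 3159 per group.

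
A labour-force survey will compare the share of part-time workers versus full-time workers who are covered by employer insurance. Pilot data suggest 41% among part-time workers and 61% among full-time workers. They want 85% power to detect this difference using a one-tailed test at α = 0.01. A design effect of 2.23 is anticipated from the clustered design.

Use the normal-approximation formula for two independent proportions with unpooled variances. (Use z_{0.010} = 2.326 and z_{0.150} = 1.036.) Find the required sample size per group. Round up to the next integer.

n = 303 per group

n = (z_α + z_β)² · [p₁(1−p₁) + p₂(1−p₂)] / (p₁ − p₂)²
  = (2.326 + 1.036)² · (0.41·0.59 + 0.61·0.39) / (-0.20)²
  = (3.362)² · (0.2419 + 0.2379) / 0.0400
  = 11.3030 · 0.4798 / 0.0400
  = 135.58
Design effect: 2.23 × 135.58 = 302.34.
Round up → n = 303 per group.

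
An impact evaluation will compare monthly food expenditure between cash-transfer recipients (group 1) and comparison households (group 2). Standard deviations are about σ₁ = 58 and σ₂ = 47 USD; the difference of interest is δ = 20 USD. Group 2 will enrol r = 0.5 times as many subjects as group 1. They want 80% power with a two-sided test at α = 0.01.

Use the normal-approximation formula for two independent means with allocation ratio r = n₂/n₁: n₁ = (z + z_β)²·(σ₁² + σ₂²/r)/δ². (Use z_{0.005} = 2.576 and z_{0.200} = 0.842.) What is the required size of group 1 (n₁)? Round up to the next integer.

n₁ = (z_{α/2} + z_β)² · (σ₁² + σ₂²/r) / δ²
   = (2.576 + 0.842)² · (58² + 47²/0.5) / 20²
   = 11.6827 · (3364 + 4418) / 400
   = 11.6827 · 7782 / 400
   = 227.29
Round up → n₁ = 228; n₂ = r·n₁ = 0.5 × 228 = 114.

n₁ = 228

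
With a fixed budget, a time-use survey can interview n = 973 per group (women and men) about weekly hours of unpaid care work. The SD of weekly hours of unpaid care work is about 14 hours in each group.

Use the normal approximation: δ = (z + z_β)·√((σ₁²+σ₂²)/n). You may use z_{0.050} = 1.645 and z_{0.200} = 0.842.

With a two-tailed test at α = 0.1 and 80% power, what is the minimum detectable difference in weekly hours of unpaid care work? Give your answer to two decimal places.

δ = (z_{α/2} + z_β) · √((σ₁²+σ₂²)/n)
  = (1.645 + 0.842) · √(392/973)
  = 2.487 · √0.40288
  = 2.487 · 0.6347
  = 1.5786

Minimum detectable difference ≈ 1.58 hours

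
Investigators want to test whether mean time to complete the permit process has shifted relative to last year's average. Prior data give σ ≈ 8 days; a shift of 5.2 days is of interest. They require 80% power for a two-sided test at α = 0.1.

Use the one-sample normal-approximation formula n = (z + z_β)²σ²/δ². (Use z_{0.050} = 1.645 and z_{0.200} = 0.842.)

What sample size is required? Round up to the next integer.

n = 15

n = (z_{α/2} + z_β)² · σ² / δ²
  = (1.645 + 0.842)² · 8² / 5.2²
  = 6.1852 · 64 / 27.04
  = 14.64
Round up → n = 15.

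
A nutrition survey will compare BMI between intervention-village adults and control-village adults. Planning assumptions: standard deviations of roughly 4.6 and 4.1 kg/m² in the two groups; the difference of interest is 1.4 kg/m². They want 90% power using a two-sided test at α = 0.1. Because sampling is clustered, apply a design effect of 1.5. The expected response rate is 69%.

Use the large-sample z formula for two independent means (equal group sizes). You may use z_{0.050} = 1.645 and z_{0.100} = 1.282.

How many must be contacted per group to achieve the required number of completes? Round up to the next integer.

n = 361 per group

n = (z_{α/2} + z_β)² · (σ₁² + σ₂²) / δ²
  = (1.645 + 1.282)² · (4.6² + 4.1² = 37.97) / 1.4²
  = 8.5673 · 37.97 / 1.96
  = 165.97
Design effect: 1.5 × 165.97 = 248.96.
Adjust for 69% response: 248.96 / 0.69 = 360.80.
Round up → n = 361 per group.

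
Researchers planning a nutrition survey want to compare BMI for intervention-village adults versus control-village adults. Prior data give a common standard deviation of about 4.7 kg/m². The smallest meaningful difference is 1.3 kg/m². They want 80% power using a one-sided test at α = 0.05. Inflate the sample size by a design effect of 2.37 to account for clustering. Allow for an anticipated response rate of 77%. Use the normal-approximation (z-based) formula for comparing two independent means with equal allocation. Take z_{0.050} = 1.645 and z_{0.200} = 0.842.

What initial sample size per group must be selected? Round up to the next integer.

n = 498 per group

n = (z_α + z_β)² · (σ₁² + σ₂²) / δ²
  = (1.645 + 0.842)² · (2·4.7² = 44.18) / 1.3²
  = 6.1852 · 44.18 / 1.69
  = 161.69
Design effect: 2.37 × 161.69 = 383.21.
Adjust for 77% response: 383.21 / 0.77 = 497.68.
Round up → n = 498 per group.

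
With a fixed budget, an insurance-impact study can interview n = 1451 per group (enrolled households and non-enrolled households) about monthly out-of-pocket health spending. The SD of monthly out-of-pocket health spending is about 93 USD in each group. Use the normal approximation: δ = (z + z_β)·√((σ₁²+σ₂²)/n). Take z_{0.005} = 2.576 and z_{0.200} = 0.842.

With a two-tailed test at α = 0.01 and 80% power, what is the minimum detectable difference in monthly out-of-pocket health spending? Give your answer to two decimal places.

δ = (z_{α/2} + z_β) · √((σ₁²+σ₂²)/n)
  = (2.576 + 0.842) · √(17298/1451)
  = 3.418 · √11.9214
  = 3.418 · 3.4527
  = 11.8015

Minimum detectable difference ≈ 11.80 USD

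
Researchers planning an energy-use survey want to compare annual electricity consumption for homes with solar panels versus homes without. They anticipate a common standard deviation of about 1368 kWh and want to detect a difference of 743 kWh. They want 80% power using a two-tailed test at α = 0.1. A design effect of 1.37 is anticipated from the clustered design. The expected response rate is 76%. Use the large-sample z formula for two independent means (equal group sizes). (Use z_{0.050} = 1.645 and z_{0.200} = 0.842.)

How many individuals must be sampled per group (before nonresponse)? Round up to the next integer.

n = 76 per group

n = (z_{α/2} + z_β)² · (σ₁² + σ₂²) / δ²
  = (1.645 + 0.842)² · (2·1368² = 3742848) / 743²
  = 6.1852 · 3742848 / 552049
  = 41.93
Design effect: 1.37 × 41.93 = 57.45.
Adjust for 76% response: 57.45 / 0.76 = 75.59.
Round up → n = 76 per group.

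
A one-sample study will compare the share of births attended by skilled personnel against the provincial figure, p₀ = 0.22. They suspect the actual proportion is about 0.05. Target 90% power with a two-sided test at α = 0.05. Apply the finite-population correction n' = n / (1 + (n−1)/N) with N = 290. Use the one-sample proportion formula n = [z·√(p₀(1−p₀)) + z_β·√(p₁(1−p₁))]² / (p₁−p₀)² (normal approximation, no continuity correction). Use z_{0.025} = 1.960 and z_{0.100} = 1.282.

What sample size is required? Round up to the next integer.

n = 37

n = [z_{α/2}·√(p₀q₀) + z_β·√(p₁q₁)]² / (p₁ − p₀)²
  = [1.960·√(0.22·0.78) + 1.282·√(0.05·0.95)]² / (-0.17)²
  = [1.960·0.4142 + 1.282·0.2179]² / 0.0289
  = [1.0913]² / 0.0289
  = 41.21
Finite-population correction (N = 290): 41.21 / (1 + (41.21 − 1)/290) = 36.19.
Round up → n = 37.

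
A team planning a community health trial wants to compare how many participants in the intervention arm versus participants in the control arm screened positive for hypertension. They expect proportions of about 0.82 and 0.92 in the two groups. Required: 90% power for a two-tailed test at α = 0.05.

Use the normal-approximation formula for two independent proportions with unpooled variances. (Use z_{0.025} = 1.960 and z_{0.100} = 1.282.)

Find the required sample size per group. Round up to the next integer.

n = 233 per group

n = (z_{α/2} + z_β)² · [p₁(1−p₁) + p₂(1−p₂)] / (p₁ − p₂)²
  = (1.960 + 1.282)² · (0.82·0.18 + 0.92·0.08) / (-0.10)²
  = (3.242)² · (0.1476 + 0.0736) / 0.0100
  = 10.5106 · 0.2212 / 0.0100
  = 232.49
Round up → n = 233 per group.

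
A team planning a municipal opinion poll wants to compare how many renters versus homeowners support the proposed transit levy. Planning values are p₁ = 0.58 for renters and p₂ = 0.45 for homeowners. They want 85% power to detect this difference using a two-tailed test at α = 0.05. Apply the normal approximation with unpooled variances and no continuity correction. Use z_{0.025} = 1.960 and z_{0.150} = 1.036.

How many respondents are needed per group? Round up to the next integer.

n = 261 per group

n = (z_{α/2} + z_β)² · [p₁(1−p₁) + p₂(1−p₂)] / (p₁ − p₂)²
  = (1.960 + 1.036)² · (0.58·0.42 + 0.45·0.55) / (0.13)²
  = (2.996)² · (0.2436 + 0.2475) / 0.0169
  = 8.9760 · 0.4911 / 0.0169
  = 260.84
Round up → n = 261 per group.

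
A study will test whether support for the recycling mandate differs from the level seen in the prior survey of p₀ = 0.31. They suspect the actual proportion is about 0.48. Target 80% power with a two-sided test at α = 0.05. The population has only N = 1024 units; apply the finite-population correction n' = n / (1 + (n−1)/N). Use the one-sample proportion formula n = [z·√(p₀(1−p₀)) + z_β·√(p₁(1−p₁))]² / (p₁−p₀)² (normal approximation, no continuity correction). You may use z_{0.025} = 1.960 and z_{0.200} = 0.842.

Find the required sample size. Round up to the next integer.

n = [z_{α/2}·√(p₀q₀) + z_β·√(p₁q₁)]² / (p₁ − p₀)²
  = [1.960·√(0.31·0.69) + 0.842·√(0.48·0.52)]² / (0.17)²
  = [1.960·0.4625 + 0.842·0.4996]² / 0.0289
  = [1.3271]² / 0.0289
  = 60.95
Finite-population correction (N = 1024): 60.95 / (1 + (60.95 − 1)/1024) = 57.58.
Round up → n = 58.

n = 58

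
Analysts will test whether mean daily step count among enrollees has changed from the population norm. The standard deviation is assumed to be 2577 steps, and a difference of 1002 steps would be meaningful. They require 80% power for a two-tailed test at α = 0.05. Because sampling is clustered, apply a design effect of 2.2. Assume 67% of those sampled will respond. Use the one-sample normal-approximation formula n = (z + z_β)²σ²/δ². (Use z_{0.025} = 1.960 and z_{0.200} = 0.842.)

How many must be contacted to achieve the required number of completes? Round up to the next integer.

n = (z_{α/2} + z_β)² · σ² / δ²
  = (1.960 + 0.842)² · 2577² / 1002²
  = 7.8512 · 6640929 / 1004004
  = 51.93
Design effect: 2.2 × 51.93 = 114.25.
Adjust for 67% response: 114.25 / 0.67 = 170.52.
Round up → n = 171.

n = 171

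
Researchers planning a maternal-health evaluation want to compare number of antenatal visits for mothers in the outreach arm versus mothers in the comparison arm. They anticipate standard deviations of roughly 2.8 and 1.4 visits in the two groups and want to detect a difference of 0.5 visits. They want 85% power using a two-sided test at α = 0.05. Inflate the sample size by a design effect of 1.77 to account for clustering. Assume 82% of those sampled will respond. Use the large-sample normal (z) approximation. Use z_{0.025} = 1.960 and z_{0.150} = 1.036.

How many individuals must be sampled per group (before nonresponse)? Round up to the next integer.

n = (z_{α/2} + z_β)² · (σ₁² + σ₂²) / δ²
  = (1.960 + 1.036)² · (2.8² + 1.4² = 9.8) / 0.5²
  = 8.9760 · 9.8 / 0.25
  = 351.86
Design effect: 1.77 × 351.86 = 622.79.
Adjust for 82% response: 622.79 / 0.82 = 759.50.
Round up → n = 760 per group.

n = 760 per group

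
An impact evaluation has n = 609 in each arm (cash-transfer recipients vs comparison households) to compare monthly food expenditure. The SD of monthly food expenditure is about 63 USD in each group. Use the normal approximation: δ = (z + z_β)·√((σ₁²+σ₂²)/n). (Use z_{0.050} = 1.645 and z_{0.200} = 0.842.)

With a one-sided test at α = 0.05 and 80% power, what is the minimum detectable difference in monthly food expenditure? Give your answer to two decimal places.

δ = (z_α + z_β) · √((σ₁²+σ₂²)/n)
  = (1.645 + 0.842) · √(7938/609)
  = 2.487 · √13.0345
  = 2.487 · 3.6103
  = 8.9789

Minimum detectable difference ≈ 8.98 USD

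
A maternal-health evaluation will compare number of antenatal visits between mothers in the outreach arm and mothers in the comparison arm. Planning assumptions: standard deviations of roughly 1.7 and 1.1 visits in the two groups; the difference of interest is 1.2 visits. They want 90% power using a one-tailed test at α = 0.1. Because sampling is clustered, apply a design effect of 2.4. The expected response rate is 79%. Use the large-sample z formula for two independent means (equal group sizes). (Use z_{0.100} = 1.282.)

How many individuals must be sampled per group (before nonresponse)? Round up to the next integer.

n = 57 per group

n = (z_α + z_β)² · (σ₁² + σ₂²) / δ²
  = (1.282 + 1.282)² · (1.7² + 1.1² = 4.1) / 1.2²
  = 6.5741 · 4.1 / 1.44
  = 18.72
Design effect: 2.4 × 18.72 = 44.92.
Adjust for 79% response: 44.92 / 0.79 = 56.86.
Round up → n = 57 per group.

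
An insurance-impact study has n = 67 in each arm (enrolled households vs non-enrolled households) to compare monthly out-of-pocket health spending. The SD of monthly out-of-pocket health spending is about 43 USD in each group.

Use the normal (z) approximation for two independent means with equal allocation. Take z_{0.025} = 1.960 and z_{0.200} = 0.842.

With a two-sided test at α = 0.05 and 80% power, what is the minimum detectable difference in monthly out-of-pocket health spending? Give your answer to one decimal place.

δ = (z_{α/2} + z_β) · √((σ₁²+σ₂²)/n)
  = (1.960 + 0.842) · √(3698/67)
  = 2.802 · √55.194
  = 2.802 · 7.4293
  = 20.8168

Minimum detectable difference ≈ 20.8 USD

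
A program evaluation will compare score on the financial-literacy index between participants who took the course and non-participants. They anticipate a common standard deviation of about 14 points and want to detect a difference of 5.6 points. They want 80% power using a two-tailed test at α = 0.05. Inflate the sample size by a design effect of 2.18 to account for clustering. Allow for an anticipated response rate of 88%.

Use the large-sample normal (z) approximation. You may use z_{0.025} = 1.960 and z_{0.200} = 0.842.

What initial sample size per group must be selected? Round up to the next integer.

n = (z_{α/2} + z_β)² · (σ₁² + σ₂²) / δ²
  = (1.960 + 0.842)² · (2·14² = 392) / 5.6²
  = 7.8512 · 392 / 31.36
  = 98.14
Design effect: 2.18 × 98.14 = 213.95.
Adjust for 88% response: 213.95 / 0.88 = 243.12.
Round up → n = 244 per group.

n = 244 per group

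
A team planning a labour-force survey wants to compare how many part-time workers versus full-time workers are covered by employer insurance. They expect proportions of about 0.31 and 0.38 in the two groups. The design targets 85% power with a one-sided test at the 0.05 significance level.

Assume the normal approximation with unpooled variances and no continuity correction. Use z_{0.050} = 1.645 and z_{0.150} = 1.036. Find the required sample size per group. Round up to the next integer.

n = (z_α + z_β)² · [p₁(1−p₁) + p₂(1−p₂)] / (p₁ − p₂)²
  = (1.645 + 1.036)² · (0.31·0.69 + 0.38·0.62) / (-0.07)²
  = (2.681)² · (0.2139 + 0.2356) / 0.0049
  = 7.1878 · 0.4495 / 0.0049
  = 659.37
Round up → n = 660 per group.

n = 660 per group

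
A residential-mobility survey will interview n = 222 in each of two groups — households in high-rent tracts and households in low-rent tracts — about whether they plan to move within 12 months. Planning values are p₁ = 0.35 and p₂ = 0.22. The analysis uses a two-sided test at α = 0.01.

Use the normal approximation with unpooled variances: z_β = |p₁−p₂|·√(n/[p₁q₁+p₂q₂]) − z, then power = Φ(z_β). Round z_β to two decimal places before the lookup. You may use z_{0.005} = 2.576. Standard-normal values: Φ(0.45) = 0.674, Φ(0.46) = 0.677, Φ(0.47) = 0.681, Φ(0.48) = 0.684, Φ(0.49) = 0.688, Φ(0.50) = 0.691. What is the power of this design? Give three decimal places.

Power ≈ 0.688

z_β = |p₁−p₂|·√(n/[p₁q₁+p₂q₂]) − z_{α/2}
    = 0.13 · √(222/0.3991) − 2.576
    = 0.13 · 23.5850 − 2.576
    = 3.0660 − 2.576 = 0.4900 → 0.49
Power = Φ(0.49) = 0.688.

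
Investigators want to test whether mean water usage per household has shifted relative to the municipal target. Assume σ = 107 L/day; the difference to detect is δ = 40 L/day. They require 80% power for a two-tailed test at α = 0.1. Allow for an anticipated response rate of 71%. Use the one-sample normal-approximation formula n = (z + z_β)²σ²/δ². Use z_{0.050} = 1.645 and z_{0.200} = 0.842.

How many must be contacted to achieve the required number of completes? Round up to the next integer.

n = 63

n = (z_{α/2} + z_β)² · σ² / δ²
  = (1.645 + 0.842)² · 107² / 40²
  = 6.1852 · 11449 / 1600
  = 44.26
Adjust for 71% response: 44.26 / 0.71 = 62.34.
Round up → n = 63.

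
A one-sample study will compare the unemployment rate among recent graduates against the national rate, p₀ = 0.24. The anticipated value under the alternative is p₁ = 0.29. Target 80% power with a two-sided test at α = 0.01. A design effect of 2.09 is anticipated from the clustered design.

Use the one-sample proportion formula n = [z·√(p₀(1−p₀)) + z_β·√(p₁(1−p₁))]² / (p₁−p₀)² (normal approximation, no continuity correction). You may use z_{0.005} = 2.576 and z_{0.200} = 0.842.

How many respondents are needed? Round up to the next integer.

n = [z_{α/2}·√(p₀q₀) + z_β·√(p₁q₁)]² / (p₁ − p₀)²
  = [2.576·√(0.24·0.76) + 0.842·√(0.29·0.71)]² / (0.05)²
  = [2.576·0.4271 + 0.842·0.4538]² / 0.0025
  = [1.4822]² / 0.0025
  = 878.81
Design effect: 2.09 × 878.81 = 1836.71.
Round up → n = 1837.

n = 1837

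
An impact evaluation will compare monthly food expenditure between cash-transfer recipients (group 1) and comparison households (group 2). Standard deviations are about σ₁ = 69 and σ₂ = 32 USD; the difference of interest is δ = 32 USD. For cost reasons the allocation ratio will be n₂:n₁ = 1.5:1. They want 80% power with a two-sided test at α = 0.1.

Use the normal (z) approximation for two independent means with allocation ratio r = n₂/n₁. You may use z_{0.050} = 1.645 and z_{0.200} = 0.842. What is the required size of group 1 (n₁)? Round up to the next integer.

n₁ = 33

n₁ = (z_{α/2} + z_β)² · (σ₁² + σ₂²/r) / δ²
   = (1.645 + 0.842)² · (69² + 32²/1.5) / 32²
   = 6.1852 · (4761 + 682.6667) / 1024
   = 6.1852 · 5443.7 / 1024
   = 32.88
Round up → n₁ = 33; n₂ = r·n₁ = 1.5 × 33 = 50.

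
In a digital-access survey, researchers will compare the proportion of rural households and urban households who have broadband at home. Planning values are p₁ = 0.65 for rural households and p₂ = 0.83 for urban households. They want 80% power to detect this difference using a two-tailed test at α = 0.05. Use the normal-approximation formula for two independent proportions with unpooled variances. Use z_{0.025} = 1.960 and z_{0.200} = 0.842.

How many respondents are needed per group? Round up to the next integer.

n = (z_{α/2} + z_β)² · [p₁(1−p₁) + p₂(1−p₂)] / (p₁ − p₂)²
  = (1.960 + 0.842)² · (0.65·0.35 + 0.83·0.17) / (-0.18)²
  = (2.802)² · (0.2275 + 0.1411) / 0.0324
  = 7.8512 · 0.3686 / 0.0324
  = 89.32
Round up → n = 90 per group.

n = 90 per group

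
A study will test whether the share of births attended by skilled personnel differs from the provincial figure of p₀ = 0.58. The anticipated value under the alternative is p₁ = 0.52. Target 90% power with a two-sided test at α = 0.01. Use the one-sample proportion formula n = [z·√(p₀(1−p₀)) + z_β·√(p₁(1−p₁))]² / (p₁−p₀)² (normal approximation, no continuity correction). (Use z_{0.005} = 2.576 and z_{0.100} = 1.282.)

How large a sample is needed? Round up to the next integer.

n = 1016

n = [z_{α/2}·√(p₀q₀) + z_β·√(p₁q₁)]² / (p₁ − p₀)²
  = [2.576·√(0.58·0.42) + 1.282·√(0.52·0.48)]² / (-0.06)²
  = [2.576·0.4936 + 1.282·0.4996]² / 0.0036
  = [1.9119]² / 0.0036
  = 1015.37
Round up → n = 1016.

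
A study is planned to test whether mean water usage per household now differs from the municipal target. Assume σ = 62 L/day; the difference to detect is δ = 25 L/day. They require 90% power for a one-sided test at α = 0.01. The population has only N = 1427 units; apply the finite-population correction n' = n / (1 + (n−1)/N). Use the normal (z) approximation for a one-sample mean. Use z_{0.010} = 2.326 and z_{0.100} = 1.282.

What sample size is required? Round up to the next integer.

n = 76

n = (z_α + z_β)² · σ² / δ²
  = (2.326 + 1.282)² · 62² / 25²
  = 13.0177 · 3844 / 625
  = 80.06
Finite-population correction (N = 1427): 80.06 / (1 + (80.06 − 1)/1427) = 75.86.
Round up → n = 76.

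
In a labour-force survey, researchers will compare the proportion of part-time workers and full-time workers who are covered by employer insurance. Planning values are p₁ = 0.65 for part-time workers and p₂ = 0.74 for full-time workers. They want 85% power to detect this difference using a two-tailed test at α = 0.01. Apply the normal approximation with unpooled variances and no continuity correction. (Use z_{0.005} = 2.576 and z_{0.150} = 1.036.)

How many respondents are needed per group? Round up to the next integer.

n = (z_{α/2} + z_β)² · [p₁(1−p₁) + p₂(1−p₂)] / (p₁ − p₂)²
  = (2.576 + 1.036)² · (0.65·0.35 + 0.74·0.26) / (-0.09)²
  = (3.612)² · (0.2275 + 0.1924) / 0.0081
  = 13.0465 · 0.4199 / 0.0081
  = 676.33
Round up → n = 677 per group.

n = 677 per group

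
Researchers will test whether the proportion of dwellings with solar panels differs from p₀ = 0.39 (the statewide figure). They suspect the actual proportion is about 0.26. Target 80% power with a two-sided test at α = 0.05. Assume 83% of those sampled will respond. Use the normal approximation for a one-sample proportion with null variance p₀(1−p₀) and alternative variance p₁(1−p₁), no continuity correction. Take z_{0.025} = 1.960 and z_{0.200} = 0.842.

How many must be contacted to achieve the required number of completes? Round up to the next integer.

n = [z_{α/2}·√(p₀q₀) + z_β·√(p₁q₁)]² / (p₁ − p₀)²
  = [1.960·√(0.39·0.61) + 0.842·√(0.26·0.74)]² / (-0.13)²
  = [1.960·0.4877 + 0.842·0.4386]² / 0.0169
  = [1.3253]² / 0.0169
  = 103.93
Adjust for 83% response: 103.93 / 0.83 = 125.22.
Round up → n = 126.

n = 126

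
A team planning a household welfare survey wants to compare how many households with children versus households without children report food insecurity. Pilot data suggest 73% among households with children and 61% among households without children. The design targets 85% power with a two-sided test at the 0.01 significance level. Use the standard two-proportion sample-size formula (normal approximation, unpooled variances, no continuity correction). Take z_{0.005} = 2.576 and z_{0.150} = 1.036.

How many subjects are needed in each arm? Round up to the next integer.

n = 395 per group

n = (z_{α/2} + z_β)² · [p₁(1−p₁) + p₂(1−p₂)] / (p₁ − p₂)²
  = (2.576 + 1.036)² · (0.73·0.27 + 0.61·0.39) / (0.12)²
  = (3.612)² · (0.1971 + 0.2379) / 0.0144
  = 13.0465 · 0.4350 / 0.0144
  = 394.11
Round up → n = 395 per group.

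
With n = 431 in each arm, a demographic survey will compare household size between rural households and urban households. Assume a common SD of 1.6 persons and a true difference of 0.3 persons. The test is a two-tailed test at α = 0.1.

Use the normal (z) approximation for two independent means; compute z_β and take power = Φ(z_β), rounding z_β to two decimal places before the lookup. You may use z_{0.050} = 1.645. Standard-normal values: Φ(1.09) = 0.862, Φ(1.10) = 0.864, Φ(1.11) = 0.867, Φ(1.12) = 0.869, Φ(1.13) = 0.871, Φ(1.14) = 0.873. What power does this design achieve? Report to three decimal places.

z_β = δ·√(n/(σ₁²+σ₂²)) − z_{α/2}
    = 0.3 · √(431/5.12) − 1.645
    = 0.3 · 9.17495 − 1.645
    = 2.7525 − 1.645 = 1.1075 → 1.11
Power = Φ(1.11) = 0.867.

Power ≈ 0.867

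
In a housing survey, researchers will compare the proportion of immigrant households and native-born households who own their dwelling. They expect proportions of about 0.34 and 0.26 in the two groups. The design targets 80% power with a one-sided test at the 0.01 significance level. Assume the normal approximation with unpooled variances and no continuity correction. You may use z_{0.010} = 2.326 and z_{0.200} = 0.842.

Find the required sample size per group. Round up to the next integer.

n = (z_α + z_β)² · [p₁(1−p₁) + p₂(1−p₂)] / (p₁ − p₂)²
  = (2.326 + 0.842)² · (0.34·0.66 + 0.26·0.74) / (0.08)²
  = (3.168)² · (0.2244 + 0.1924) / 0.0064
  = 10.0362 · 0.4168 / 0.0064
  = 653.61
Round up → n = 654 per group.

n = 654 per group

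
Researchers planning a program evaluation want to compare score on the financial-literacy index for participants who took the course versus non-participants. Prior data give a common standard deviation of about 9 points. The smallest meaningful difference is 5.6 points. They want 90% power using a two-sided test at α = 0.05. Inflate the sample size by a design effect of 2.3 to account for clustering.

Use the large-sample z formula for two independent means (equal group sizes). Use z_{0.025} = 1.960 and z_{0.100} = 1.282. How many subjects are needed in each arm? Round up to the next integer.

n = 125 per group

n = (z_{α/2} + z_β)² · (σ₁² + σ₂²) / δ²
  = (1.960 + 1.282)² · (2·9² = 162) / 5.6²
  = 10.5106 · 162 / 31.36
  = 54.30
Design effect: 2.3 × 54.30 = 124.88.
Round up → n = 125 per group.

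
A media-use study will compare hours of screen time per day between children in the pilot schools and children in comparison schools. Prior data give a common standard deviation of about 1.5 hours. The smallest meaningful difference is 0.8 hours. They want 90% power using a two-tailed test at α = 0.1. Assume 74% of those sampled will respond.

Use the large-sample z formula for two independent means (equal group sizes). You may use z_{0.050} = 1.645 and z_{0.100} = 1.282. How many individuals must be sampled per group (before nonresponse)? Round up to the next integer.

n = (z_{α/2} + z_β)² · (σ₁² + σ₂²) / δ²
  = (1.645 + 1.282)² · (2·1.5² = 4.5) / 0.8²
  = 8.5673 · 4.5 / 0.64
  = 60.24
Adjust for 74% response: 60.24 / 0.74 = 81.40.
Round up → n = 82 per group.

n = 82 per group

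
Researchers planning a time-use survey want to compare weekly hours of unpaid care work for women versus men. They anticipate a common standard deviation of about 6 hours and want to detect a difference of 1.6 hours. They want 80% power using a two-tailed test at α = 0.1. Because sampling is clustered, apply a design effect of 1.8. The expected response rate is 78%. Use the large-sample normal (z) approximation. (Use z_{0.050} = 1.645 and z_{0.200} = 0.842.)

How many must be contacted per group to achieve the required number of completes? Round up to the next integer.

n = (z_{α/2} + z_β)² · (σ₁² + σ₂²) / δ²
  = (1.645 + 0.842)² · (2·6² = 72) / 1.6²
  = 6.1852 · 72 / 2.56
  = 173.96
Design effect: 1.8 × 173.96 = 313.12.
Adjust for 78% response: 313.12 / 0.78 = 401.44.
Round up → n = 402 per group.

n = 402 per group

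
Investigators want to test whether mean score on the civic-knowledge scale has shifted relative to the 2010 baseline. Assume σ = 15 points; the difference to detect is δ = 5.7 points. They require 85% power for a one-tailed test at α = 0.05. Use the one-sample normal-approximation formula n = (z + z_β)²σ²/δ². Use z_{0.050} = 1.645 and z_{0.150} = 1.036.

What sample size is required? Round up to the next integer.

n = 50

n = (z_α + z_β)² · σ² / δ²
  = (1.645 + 1.036)² · 15² / 5.7²
  = 7.1878 · 225 / 32.49
  = 49.78
Round up → n = 50.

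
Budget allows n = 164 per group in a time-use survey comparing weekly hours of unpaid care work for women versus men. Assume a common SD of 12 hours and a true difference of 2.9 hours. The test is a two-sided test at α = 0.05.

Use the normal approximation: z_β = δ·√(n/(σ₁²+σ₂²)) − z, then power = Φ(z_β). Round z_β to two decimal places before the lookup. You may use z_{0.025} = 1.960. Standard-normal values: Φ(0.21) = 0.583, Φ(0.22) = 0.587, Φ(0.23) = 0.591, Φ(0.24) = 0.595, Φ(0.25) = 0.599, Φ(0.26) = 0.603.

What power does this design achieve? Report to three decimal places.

z_β = δ·√(n/(σ₁²+σ₂²)) − z_{α/2}
    = 2.9 · √(164/288) − 1.960
    = 2.9 · 0.75462 − 1.960
    = 2.1884 − 1.960 = 0.2284 → 0.23
Power = Φ(0.23) = 0.591.

Power ≈ 0.591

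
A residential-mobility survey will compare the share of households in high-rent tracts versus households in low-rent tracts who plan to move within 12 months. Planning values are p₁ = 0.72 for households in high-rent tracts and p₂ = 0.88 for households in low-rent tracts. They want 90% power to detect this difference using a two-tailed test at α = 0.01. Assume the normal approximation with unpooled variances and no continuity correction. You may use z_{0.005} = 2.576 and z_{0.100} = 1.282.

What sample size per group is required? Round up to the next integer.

n = 179 per group

n = (z_{α/2} + z_β)² · [p₁(1−p₁) + p₂(1−p₂)] / (p₁ − p₂)²
  = (2.576 + 1.282)² · (0.72·0.28 + 0.88·0.12) / (-0.16)²
  = (3.858)² · (0.2016 + 0.1056) / 0.0256
  = 14.8842 · 0.3072 / 0.0256
  = 178.61
Round up → n = 179 per group.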